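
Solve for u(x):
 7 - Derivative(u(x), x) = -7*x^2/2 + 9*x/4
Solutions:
 u(x) = C1 + 7*x^3/6 - 9*x^2/8 + 7*x


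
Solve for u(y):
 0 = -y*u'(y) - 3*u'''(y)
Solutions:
 u(y) = C1 + Integral(C2*airyai(-3^(2/3)*y/3) + C3*airybi(-3^(2/3)*y/3), y)


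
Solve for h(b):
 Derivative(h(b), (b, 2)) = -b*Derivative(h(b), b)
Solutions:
 h(b) = C1 + C2*erf(sqrt(2)*b/2)


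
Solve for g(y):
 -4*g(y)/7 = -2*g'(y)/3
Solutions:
 g(y) = C1*exp(6*y/7)


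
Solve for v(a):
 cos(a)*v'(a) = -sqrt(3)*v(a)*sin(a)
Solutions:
 v(a) = C1*cos(a)^(sqrt(3))


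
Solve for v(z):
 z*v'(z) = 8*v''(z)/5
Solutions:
 v(z) = C1 + C2*erfi(sqrt(5)*z/4)


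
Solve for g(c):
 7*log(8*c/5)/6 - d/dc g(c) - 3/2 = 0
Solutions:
 g(c) = C1 + 7*c*log(c)/6 - 8*c/3 - 7*c*log(5)/6 + 7*c*log(2)/2


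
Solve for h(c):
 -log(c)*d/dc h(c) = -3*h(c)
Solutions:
 h(c) = C1*exp(3*li(c))


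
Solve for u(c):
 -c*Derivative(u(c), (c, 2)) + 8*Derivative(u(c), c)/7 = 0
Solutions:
 u(c) = C1 + C2*c^(15/7)


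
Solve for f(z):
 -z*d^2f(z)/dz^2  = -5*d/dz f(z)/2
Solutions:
 f(z) = C1 + C2*z^(7/2)


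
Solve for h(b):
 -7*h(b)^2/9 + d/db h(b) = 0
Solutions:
 h(b) = -9/(C1 + 7*b)


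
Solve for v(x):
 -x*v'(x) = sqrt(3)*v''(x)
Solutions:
 v(x) = C1 + C2*erf(sqrt(2)*3^(3/4)*x/6)


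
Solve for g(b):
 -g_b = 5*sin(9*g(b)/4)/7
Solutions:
 5*b/7 + 2*log(cos(9*g(b)/4) - 1)/9 - 2*log(cos(9*g(b)/4) + 1)/9 = C1


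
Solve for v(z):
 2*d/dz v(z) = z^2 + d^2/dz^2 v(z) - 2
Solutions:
 v(z) = C1 + C2*exp(2*z) + z^3/6 + z^2/4 - 3*z/4


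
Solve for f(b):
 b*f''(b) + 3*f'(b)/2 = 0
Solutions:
 f(b) = C1 + C2/sqrt(b)


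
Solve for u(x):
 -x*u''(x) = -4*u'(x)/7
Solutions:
 u(x) = C1 + C2*x^(11/7)


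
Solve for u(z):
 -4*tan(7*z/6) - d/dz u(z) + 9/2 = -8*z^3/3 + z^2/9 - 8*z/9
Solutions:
 u(z) = C1 + 2*z^4/3 - z^3/27 + 4*z^2/9 + 9*z/2 + 24*log(cos(7*z/6))/7


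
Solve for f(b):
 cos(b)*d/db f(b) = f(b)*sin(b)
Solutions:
 f(b) = C1/cos(b)


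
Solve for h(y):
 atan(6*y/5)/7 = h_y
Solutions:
 h(y) = C1 + y*atan(6*y/5)/7 - 5*log(36*y^2 + 25)/84


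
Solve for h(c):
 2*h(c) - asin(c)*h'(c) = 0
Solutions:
 h(c) = C1*exp(2*Integral(1/asin(c), c))


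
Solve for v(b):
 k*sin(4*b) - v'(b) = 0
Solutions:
 v(b) = C1 - k*cos(4*b)/4


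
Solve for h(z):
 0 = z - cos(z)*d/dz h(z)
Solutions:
 h(z) = C1 + Integral(z/cos(z), z)


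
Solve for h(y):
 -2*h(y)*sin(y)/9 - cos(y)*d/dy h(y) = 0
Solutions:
 h(y) = C1*cos(y)^(2/9)


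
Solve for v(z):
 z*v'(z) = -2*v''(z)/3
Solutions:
 v(z) = C1 + C2*erf(sqrt(3)*z/2)


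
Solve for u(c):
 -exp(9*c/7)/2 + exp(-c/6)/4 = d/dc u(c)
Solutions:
 u(c) = C1 - 7*exp(9*c/7)/18 - 3*exp(-c/6)/2


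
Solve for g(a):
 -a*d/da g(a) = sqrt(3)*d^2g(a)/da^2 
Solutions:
 g(a) = C1 + C2*erf(sqrt(2)*3^(3/4)*a/6)


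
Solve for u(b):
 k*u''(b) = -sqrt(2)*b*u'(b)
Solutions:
 u(b) = C1 + C2*sqrt(k)*erf(2^(3/4)*b*sqrt(1/k)/2)


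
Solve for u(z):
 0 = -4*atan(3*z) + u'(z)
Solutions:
 u(z) = C1 + 4*z*atan(3*z) - 2*log(9*z^2 + 1)/3


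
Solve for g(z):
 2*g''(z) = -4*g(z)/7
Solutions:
 g(z) = C1*sin(sqrt(14)*z/7) + C2*cos(sqrt(14)*z/7)


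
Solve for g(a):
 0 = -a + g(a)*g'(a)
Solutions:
 g(a) = -sqrt(C1 + a^2)
 g(a) = sqrt(C1 + a^2)


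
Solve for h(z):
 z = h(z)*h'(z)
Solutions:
 h(z) = -sqrt(C1 + z^2)
 h(z) = sqrt(C1 + z^2)


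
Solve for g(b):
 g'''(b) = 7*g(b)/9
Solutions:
 g(b) = C3*exp(21^(1/3)*b/3) + (C1*sin(3^(5/6)*7^(1/3)*b/6) + C2*cos(3^(5/6)*7^(1/3)*b/6))*exp(-21^(1/3)*b/6)


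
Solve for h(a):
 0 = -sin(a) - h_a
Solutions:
 h(a) = C1 + cos(a)


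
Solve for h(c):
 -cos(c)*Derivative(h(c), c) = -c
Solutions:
 h(c) = C1 + Integral(c/cos(c), c)


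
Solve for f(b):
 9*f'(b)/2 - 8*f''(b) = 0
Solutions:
 f(b) = C1 + C2*exp(9*b/16)


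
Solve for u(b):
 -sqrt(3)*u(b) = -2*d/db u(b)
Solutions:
 u(b) = C1*exp(sqrt(3)*b/2)


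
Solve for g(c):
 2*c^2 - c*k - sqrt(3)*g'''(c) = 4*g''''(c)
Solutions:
 g(c) = C1 + C2*c + C3*c^2 + C4*exp(-sqrt(3)*c/4) + sqrt(3)*c^5/90 + c^4*(-sqrt(3)*k - 16)/72 + 2*c^3*(3*k + 16*sqrt(3))/27


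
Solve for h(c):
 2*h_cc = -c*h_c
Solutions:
 h(c) = C1 + C2*erf(c/2)


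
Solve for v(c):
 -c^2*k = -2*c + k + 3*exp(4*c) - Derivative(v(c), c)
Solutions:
 v(c) = C1 + c^3*k/3 - c^2 + c*k + 3*exp(4*c)/4


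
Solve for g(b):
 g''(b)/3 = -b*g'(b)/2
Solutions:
 g(b) = C1 + C2*erf(sqrt(3)*b/2)


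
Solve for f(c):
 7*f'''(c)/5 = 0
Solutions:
 f(c) = C1 + C2*c + C3*c^2


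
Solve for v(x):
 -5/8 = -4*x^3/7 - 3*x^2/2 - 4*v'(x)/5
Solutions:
 v(x) = C1 - 5*x^4/28 - 5*x^3/8 + 25*x/32


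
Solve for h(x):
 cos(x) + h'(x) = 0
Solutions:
 h(x) = C1 - sin(x)


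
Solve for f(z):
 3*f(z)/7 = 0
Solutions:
 f(z) = 0


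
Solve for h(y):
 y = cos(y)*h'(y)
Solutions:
 h(y) = C1 + Integral(y/cos(y), y)


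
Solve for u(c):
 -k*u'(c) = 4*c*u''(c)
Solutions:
 u(c) = C1 + c^(1 - re(k)/4)*(C2*sin(log(c)*Abs(im(k))/4) + C3*cos(log(c)*im(k)/4))


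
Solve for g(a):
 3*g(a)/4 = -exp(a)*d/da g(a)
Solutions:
 g(a) = C1*exp(3*exp(-a)/4)


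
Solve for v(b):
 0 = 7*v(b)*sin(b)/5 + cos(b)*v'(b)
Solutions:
 v(b) = C1*cos(b)^(7/5)


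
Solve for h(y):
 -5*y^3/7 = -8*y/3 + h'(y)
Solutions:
 h(y) = C1 - 5*y^4/28 + 4*y^2/3


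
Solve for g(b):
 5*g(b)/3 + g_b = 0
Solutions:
 g(b) = C1*exp(-5*b/3)


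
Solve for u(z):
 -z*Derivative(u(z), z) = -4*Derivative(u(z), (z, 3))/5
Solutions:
 u(z) = C1 + Integral(C2*airyai(10^(1/3)*z/2) + C3*airybi(10^(1/3)*z/2), z)


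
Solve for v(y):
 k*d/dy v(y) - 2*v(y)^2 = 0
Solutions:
 v(y) = -k/(C1*k + 2*y)


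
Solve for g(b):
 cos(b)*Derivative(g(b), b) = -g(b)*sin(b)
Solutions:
 g(b) = C1*cos(b)


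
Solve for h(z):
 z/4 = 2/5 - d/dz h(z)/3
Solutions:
 h(z) = C1 - 3*z^2/8 + 6*z/5


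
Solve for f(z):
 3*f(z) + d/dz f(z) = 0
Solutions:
 f(z) = C1*exp(-3*z)


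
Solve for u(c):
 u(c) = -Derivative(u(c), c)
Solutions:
 u(c) = C1*exp(-c)


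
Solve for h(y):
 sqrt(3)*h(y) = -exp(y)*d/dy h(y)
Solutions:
 h(y) = C1*exp(sqrt(3)*exp(-y))


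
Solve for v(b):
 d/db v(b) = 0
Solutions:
 v(b) = C1


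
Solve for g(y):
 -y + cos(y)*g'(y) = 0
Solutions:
 g(y) = C1 + Integral(y/cos(y), y)


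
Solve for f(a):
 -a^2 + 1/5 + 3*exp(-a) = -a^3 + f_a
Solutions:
 f(a) = C1 + a^4/4 - a^3/3 + a/5 - 3*exp(-a)


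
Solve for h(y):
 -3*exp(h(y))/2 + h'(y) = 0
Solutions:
 h(y) = log(-1/(C1 + 3*y)) + log(2)


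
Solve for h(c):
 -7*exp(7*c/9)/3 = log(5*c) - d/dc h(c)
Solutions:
 h(c) = C1 + c*log(c) + c*(-1 + log(5)) + 3*exp(7*c/9)


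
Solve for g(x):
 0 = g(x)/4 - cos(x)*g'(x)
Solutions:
 g(x) = C1*(sin(x) + 1)^(1/8)/(sin(x) - 1)^(1/8)


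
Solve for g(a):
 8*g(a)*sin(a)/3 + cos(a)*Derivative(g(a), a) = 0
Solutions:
 g(a) = C1*cos(a)^(8/3)


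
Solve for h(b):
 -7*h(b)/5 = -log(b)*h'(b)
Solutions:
 h(b) = C1*exp(7*li(b)/5)


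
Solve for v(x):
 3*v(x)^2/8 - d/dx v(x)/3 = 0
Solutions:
 v(x) = -8/(C1 + 9*x)


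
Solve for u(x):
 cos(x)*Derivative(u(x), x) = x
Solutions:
 u(x) = C1 + Integral(x/cos(x), x)


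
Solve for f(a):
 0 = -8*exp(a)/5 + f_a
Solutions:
 f(a) = C1 + 8*exp(a)/5


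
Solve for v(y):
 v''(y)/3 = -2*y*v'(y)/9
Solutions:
 v(y) = C1 + C2*erf(sqrt(3)*y/3)


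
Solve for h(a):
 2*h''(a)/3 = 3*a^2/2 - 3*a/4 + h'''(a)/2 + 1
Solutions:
 h(a) = C1 + C2*a + C3*exp(4*a/3) + 3*a^4/16 + 3*a^3/8 + 51*a^2/32


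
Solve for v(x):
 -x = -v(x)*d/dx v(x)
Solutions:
 v(x) = -sqrt(C1 + x^2)
 v(x) = sqrt(C1 + x^2)


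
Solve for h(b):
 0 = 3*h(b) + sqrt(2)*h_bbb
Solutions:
 h(b) = C3*exp(-2^(5/6)*3^(1/3)*b/2) + (C1*sin(6^(5/6)*b/4) + C2*cos(6^(5/6)*b/4))*exp(2^(5/6)*3^(1/3)*b/4)


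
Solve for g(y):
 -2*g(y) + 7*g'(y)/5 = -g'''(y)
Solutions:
 g(y) = C1*exp(y*(-15*(1 + 13*sqrt(330)/225)^(1/3) + 7/(1 + 13*sqrt(330)/225)^(1/3))/30)*sin(sqrt(3)*y*(7/(1 + 13*sqrt(330)/225)^(1/3) + 15*(1 + 13*sqrt(330)/225)^(1/3))/30) + C2*exp(y*(-15*(1 + 13*sqrt(330)/225)^(1/3) + 7/(1 + 13*sqrt(330)/225)^(1/3))/30)*cos(sqrt(3)*y*(7/(1 + 13*sqrt(330)/225)^(1/3) + 15*(1 + 13*sqrt(330)/225)^(1/3))/30) + C3*exp(y*(-7/(15*(1 + 13*sqrt(330)/225)^(1/3)) + (1 + 13*sqrt(330)/225)^(1/3)))


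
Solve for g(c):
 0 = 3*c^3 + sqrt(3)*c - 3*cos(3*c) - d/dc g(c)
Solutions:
 g(c) = C1 + 3*c^4/4 + sqrt(3)*c^2/2 - sin(3*c)


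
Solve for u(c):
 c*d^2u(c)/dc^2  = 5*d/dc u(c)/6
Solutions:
 u(c) = C1 + C2*c^(11/6)


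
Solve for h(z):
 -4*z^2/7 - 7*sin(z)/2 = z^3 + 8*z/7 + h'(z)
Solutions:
 h(z) = C1 - z^4/4 - 4*z^3/21 - 4*z^2/7 + 7*cos(z)/2


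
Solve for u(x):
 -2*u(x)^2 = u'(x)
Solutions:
 u(x) = 1/(C1 + 2*x)


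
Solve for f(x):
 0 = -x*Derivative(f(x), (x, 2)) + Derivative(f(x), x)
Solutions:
 f(x) = C1 + C2*x^2


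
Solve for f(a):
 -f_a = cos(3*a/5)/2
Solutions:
 f(a) = C1 - 5*sin(3*a/5)/6


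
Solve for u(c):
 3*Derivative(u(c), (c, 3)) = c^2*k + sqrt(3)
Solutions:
 u(c) = C1 + C2*c + C3*c^2 + c^5*k/180 + sqrt(3)*c^3/18


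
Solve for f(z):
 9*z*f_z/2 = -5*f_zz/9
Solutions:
 f(z) = C1 + C2*erf(9*sqrt(5)*z/10)


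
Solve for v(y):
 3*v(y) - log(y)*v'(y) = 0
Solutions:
 v(y) = C1*exp(3*li(y))


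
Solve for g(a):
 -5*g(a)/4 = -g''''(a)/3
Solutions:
 g(a) = C1*exp(-15^(1/4)*sqrt(2)*a/2) + C2*exp(15^(1/4)*sqrt(2)*a/2) + C3*sin(15^(1/4)*sqrt(2)*a/2) + C4*cos(15^(1/4)*sqrt(2)*a/2)


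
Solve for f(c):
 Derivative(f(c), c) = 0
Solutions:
 f(c) = C1


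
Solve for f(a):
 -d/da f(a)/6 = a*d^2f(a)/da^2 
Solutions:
 f(a) = C1 + C2*a^(5/6)


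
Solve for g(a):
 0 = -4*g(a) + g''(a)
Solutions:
 g(a) = C1*exp(-2*a) + C2*exp(2*a)


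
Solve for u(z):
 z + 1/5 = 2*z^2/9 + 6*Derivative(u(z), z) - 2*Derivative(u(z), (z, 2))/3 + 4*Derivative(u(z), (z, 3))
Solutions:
 u(z) = C1 - z^3/81 + 77*z^2/972 + 1097*z/10935 + (C2*sin(sqrt(215)*z/12) + C3*cos(sqrt(215)*z/12))*exp(z/12)


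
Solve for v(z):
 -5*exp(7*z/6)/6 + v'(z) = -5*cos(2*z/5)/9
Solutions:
 v(z) = C1 + 5*exp(7*z/6)/7 - 25*sin(2*z/5)/18


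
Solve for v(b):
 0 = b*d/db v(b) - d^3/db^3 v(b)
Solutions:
 v(b) = C1 + Integral(C2*airyai(b) + C3*airybi(b), b)


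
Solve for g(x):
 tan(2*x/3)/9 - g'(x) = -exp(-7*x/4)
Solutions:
 g(x) = C1 + log(tan(2*x/3)^2 + 1)/12 - 4*exp(-7*x/4)/7


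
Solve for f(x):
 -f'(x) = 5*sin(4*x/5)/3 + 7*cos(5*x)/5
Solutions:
 f(x) = C1 - 7*sin(5*x)/25 + 25*cos(4*x/5)/12


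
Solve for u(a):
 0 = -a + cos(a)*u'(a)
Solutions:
 u(a) = C1 + Integral(a/cos(a), a)


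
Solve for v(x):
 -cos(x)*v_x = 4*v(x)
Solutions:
 v(x) = C1*(sin(x)^2 - 2*sin(x) + 1)/(sin(x)^2 + 2*sin(x) + 1)


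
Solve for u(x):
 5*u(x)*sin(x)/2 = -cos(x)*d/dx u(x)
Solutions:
 u(x) = C1*cos(x)^(5/2)


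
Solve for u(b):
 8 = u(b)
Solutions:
 u(b) = 8


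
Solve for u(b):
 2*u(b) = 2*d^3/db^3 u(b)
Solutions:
 u(b) = C3*exp(b) + (C1*sin(sqrt(3)*b/2) + C2*cos(sqrt(3)*b/2))*exp(-b/2)


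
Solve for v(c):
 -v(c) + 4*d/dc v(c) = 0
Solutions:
 v(c) = C1*exp(c/4)


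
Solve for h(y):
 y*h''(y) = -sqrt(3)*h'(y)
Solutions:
 h(y) = C1 + C2*y^(1 - sqrt(3))


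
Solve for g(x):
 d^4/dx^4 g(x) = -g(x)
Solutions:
 g(x) = (C1*sin(sqrt(2)*x/2) + C2*cos(sqrt(2)*x/2))*exp(-sqrt(2)*x/2) + (C3*sin(sqrt(2)*x/2) + C4*cos(sqrt(2)*x/2))*exp(sqrt(2)*x/2)


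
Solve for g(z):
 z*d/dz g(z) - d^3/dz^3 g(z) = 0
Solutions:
 g(z) = C1 + Integral(C2*airyai(z) + C3*airybi(z), z)


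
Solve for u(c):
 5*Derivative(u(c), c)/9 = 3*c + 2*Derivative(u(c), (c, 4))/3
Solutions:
 u(c) = C1 + C4*exp(5^(1/3)*6^(2/3)*c/6) + 27*c^2/10 + (C2*sin(2^(2/3)*3^(1/6)*5^(1/3)*c/4) + C3*cos(2^(2/3)*3^(1/6)*5^(1/3)*c/4))*exp(-5^(1/3)*6^(2/3)*c/12)


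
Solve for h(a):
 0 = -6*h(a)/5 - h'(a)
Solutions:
 h(a) = C1*exp(-6*a/5)


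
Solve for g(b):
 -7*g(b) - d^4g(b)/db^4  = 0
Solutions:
 g(b) = (C1*sin(sqrt(2)*7^(1/4)*b/2) + C2*cos(sqrt(2)*7^(1/4)*b/2))*exp(-sqrt(2)*7^(1/4)*b/2) + (C3*sin(sqrt(2)*7^(1/4)*b/2) + C4*cos(sqrt(2)*7^(1/4)*b/2))*exp(sqrt(2)*7^(1/4)*b/2)


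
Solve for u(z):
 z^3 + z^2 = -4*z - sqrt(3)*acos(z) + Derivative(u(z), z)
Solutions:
 u(z) = C1 + z^4/4 + z^3/3 + 2*z^2 + sqrt(3)*(z*acos(z) - sqrt(1 - z^2))


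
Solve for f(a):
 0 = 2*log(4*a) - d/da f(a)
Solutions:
 f(a) = C1 + 2*a*log(a) - 2*a + a*log(16)


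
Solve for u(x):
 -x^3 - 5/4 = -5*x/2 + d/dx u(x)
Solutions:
 u(x) = C1 - x^4/4 + 5*x^2/4 - 5*x/4


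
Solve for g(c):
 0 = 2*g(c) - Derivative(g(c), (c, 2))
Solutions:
 g(c) = C1*exp(-sqrt(2)*c) + C2*exp(sqrt(2)*c)


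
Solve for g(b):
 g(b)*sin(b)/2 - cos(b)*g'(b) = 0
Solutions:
 g(b) = C1/sqrt(cos(b))


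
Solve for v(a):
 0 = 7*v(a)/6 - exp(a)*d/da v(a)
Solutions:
 v(a) = C1*exp(-7*exp(-a)/6)


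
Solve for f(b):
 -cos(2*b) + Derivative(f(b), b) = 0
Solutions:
 f(b) = C1 + sin(2*b)/2


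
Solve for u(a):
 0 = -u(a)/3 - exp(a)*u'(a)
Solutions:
 u(a) = C1*exp(exp(-a)/3)


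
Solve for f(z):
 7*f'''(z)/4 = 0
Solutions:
 f(z) = C1 + C2*z + C3*z^2


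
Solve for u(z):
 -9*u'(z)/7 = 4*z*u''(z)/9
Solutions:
 u(z) = C1 + C2/z^(53/28)


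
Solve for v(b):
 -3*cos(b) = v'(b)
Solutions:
 v(b) = C1 - 3*sin(b)


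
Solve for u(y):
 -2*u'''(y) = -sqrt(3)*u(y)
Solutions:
 u(y) = C3*exp(2^(2/3)*3^(1/6)*y/2) + (C1*sin(6^(2/3)*y/4) + C2*cos(6^(2/3)*y/4))*exp(-2^(2/3)*3^(1/6)*y/4)


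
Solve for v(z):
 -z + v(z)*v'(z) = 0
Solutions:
 v(z) = -sqrt(C1 + z^2)
 v(z) = sqrt(C1 + z^2)


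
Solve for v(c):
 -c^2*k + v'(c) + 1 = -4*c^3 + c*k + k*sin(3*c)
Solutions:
 v(c) = C1 - c^4 + c^3*k/3 + c^2*k/2 - c - k*cos(3*c)/3


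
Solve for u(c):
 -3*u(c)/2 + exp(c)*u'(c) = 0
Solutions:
 u(c) = C1*exp(-3*exp(-c)/2)


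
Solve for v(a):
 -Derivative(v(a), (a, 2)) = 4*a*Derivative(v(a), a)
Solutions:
 v(a) = C1 + C2*erf(sqrt(2)*a)


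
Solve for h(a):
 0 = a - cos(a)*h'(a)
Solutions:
 h(a) = C1 + Integral(a/cos(a), a)


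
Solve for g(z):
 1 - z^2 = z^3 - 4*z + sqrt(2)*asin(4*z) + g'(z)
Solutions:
 g(z) = C1 - z^4/4 - z^3/3 + 2*z^2 + z - sqrt(2)*(z*asin(4*z) + sqrt(1 - 16*z^2)/4)


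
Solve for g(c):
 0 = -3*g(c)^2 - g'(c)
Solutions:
 g(c) = 1/(C1 + 3*c)


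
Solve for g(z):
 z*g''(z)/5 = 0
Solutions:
 g(z) = C1 + C2*z


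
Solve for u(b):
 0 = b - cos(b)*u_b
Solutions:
 u(b) = C1 + Integral(b/cos(b), b)


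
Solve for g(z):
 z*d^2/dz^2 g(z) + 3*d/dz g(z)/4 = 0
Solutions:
 g(z) = C1 + C2*z^(1/4)


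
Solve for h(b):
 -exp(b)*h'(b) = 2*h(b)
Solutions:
 h(b) = C1*exp(2*exp(-b))


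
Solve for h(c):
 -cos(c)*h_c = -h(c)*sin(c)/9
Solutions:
 h(c) = C1/cos(c)^(1/9)


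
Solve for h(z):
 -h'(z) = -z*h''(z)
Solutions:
 h(z) = C1 + C2*z^2


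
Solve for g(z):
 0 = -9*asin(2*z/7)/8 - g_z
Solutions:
 g(z) = C1 - 9*z*asin(2*z/7)/8 - 9*sqrt(49 - 4*z^2)/16


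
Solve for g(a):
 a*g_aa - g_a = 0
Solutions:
 g(a) = C1 + C2*a^2


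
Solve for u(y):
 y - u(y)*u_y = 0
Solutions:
 u(y) = -sqrt(C1 + y^2)
 u(y) = sqrt(C1 + y^2)


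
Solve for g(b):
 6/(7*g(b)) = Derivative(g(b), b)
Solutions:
 g(b) = -sqrt(C1 + 84*b)/7
 g(b) = sqrt(C1 + 84*b)/7


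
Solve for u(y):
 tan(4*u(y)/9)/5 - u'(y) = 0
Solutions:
 u(y) = -9*asin(C1*exp(4*y/45))/4 + 9*pi/4
 u(y) = 9*asin(C1*exp(4*y/45))/4


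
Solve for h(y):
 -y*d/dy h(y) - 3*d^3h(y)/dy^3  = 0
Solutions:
 h(y) = C1 + Integral(C2*airyai(-3^(2/3)*y/3) + C3*airybi(-3^(2/3)*y/3), y)


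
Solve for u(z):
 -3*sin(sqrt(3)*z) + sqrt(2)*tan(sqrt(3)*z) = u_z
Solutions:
 u(z) = C1 - sqrt(6)*log(cos(sqrt(3)*z))/3 + sqrt(3)*cos(sqrt(3)*z)


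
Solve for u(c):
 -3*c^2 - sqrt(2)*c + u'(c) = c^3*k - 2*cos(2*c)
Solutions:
 u(c) = C1 + c^4*k/4 + c^3 + sqrt(2)*c^2/2 - sin(2*c)


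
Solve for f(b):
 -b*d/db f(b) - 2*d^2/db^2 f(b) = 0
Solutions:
 f(b) = C1 + C2*erf(b/2)


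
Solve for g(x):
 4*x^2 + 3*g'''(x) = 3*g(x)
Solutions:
 g(x) = C3*exp(x) + 4*x^2/3 + (C1*sin(sqrt(3)*x/2) + C2*cos(sqrt(3)*x/2))*exp(-x/2)


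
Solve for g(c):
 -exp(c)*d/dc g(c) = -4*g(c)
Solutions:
 g(c) = C1*exp(-4*exp(-c))


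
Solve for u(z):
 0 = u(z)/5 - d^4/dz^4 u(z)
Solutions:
 u(z) = C1*exp(-5^(3/4)*z/5) + C2*exp(5^(3/4)*z/5) + C3*sin(5^(3/4)*z/5) + C4*cos(5^(3/4)*z/5)


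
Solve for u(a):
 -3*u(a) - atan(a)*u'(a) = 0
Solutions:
 u(a) = C1*exp(-3*Integral(1/atan(a), a))


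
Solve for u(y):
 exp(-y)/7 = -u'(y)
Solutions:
 u(y) = C1 + exp(-y)/7


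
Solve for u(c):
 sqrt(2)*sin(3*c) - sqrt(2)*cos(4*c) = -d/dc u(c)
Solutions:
 u(c) = C1 + sqrt(2)*sin(4*c)/4 + sqrt(2)*cos(3*c)/3


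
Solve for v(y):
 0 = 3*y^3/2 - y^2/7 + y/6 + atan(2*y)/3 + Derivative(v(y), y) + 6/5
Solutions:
 v(y) = C1 - 3*y^4/8 + y^3/21 - y^2/12 - y*atan(2*y)/3 - 6*y/5 + log(4*y^2 + 1)/12


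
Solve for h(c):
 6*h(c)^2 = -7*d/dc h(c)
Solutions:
 h(c) = 7/(C1 + 6*c)


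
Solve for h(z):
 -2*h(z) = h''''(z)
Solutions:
 h(z) = (C1*sin(2^(3/4)*z/2) + C2*cos(2^(3/4)*z/2))*exp(-2^(3/4)*z/2) + (C3*sin(2^(3/4)*z/2) + C4*cos(2^(3/4)*z/2))*exp(2^(3/4)*z/2)


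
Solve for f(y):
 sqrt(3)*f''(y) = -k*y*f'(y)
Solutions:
 f(y) = Piecewise((-sqrt(2)*3^(1/4)*sqrt(pi)*C1*erf(sqrt(2)*3^(3/4)*sqrt(k)*y/6)/(2*sqrt(k)) - C2, (k > 0) | (k < 0)), (-C1*y - C2, True))


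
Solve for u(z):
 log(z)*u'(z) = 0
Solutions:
 u(z) = C1


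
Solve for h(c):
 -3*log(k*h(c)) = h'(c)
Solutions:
 li(k*h(c))/k = C1 - 3*c


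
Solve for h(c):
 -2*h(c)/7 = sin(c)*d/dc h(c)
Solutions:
 h(c) = C1*(cos(c) + 1)^(1/7)/(cos(c) - 1)^(1/7)


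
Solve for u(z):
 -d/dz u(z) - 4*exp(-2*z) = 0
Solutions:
 u(z) = C1 + 2*exp(-2*z)


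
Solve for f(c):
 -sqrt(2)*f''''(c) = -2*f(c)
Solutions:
 f(c) = C1*exp(-2^(1/8)*c) + C2*exp(2^(1/8)*c) + C3*sin(2^(1/8)*c) + C4*cos(2^(1/8)*c)


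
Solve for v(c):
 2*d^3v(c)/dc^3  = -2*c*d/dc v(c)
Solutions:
 v(c) = C1 + Integral(C2*airyai(-c) + C3*airybi(-c), c)


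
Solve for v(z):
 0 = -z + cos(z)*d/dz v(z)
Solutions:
 v(z) = C1 + Integral(z/cos(z), z)


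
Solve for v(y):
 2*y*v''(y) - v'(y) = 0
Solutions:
 v(y) = C1 + C2*y^(3/2)


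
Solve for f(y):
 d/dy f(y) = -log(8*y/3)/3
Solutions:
 f(y) = C1 - y*log(y)/3 - y*log(2) + y/3 + y*log(3)/3


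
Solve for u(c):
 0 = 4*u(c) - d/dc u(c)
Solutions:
 u(c) = C1*exp(4*c)


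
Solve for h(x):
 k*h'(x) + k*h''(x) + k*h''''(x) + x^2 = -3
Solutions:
 h(x) = C1 + C2*exp(6^(1/3)*x*(-2*3^(1/3)/(9 + sqrt(93))^(1/3) + 2^(1/3)*(9 + sqrt(93))^(1/3))/12)*sin(2^(1/3)*3^(1/6)*x*(6/(9 + sqrt(93))^(1/3) + 2^(1/3)*3^(2/3)*(9 + sqrt(93))^(1/3))/12) + C3*exp(6^(1/3)*x*(-2*3^(1/3)/(9 + sqrt(93))^(1/3) + 2^(1/3)*(9 + sqrt(93))^(1/3))/12)*cos(2^(1/3)*3^(1/6)*x*(6/(9 + sqrt(93))^(1/3) + 2^(1/3)*3^(2/3)*(9 + sqrt(93))^(1/3))/12) + C4*exp(-6^(1/3)*x*(-2*3^(1/3)/(9 + sqrt(93))^(1/3) + 2^(1/3)*(9 + sqrt(93))^(1/3))/6) - x^3/(3*k) + x^2/k - 5*x/k


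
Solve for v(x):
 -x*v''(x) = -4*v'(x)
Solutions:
 v(x) = C1 + C2*x^5


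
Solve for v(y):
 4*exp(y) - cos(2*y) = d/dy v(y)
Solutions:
 v(y) = C1 + 4*exp(y) - sin(2*y)/2


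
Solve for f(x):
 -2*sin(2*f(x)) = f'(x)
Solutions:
 f(x) = pi - acos((-C1 - exp(8*x))/(C1 - exp(8*x)))/2
 f(x) = acos((-C1 - exp(8*x))/(C1 - exp(8*x)))/2


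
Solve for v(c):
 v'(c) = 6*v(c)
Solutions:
 v(c) = C1*exp(6*c)


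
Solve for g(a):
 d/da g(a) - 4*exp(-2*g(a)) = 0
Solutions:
 g(a) = log(-sqrt(C1 + 8*a))
 g(a) = log(C1 + 8*a)/2


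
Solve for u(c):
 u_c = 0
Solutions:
 u(c) = C1


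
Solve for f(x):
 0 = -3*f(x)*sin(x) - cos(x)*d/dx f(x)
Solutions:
 f(x) = C1*cos(x)^3


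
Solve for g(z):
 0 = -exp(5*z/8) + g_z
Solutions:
 g(z) = C1 + 8*exp(5*z/8)/5


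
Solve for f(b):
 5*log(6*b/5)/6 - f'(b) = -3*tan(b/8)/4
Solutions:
 f(b) = C1 + 5*b*log(b)/6 - 5*b*log(5)/6 - 5*b/6 + 5*b*log(6)/6 - 6*log(cos(b/8))


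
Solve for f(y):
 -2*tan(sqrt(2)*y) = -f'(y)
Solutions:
 f(y) = C1 - sqrt(2)*log(cos(sqrt(2)*y))


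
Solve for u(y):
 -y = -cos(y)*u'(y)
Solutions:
 u(y) = C1 + Integral(y/cos(y), y)


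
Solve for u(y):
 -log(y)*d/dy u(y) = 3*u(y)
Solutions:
 u(y) = C1*exp(-3*li(y))


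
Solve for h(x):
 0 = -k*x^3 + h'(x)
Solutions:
 h(x) = C1 + k*x^4/4


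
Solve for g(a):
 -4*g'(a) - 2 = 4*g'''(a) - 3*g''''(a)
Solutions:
 g(a) = C1 + C2*exp(a*(-2^(1/3)*(9*sqrt(921) + 275)^(1/3) - 8*2^(2/3)/(9*sqrt(921) + 275)^(1/3) + 8)/18)*sin(2^(1/3)*sqrt(3)*a*(-(9*sqrt(921) + 275)^(1/3) + 8*2^(1/3)/(9*sqrt(921) + 275)^(1/3))/18) + C3*exp(a*(-2^(1/3)*(9*sqrt(921) + 275)^(1/3) - 8*2^(2/3)/(9*sqrt(921) + 275)^(1/3) + 8)/18)*cos(2^(1/3)*sqrt(3)*a*(-(9*sqrt(921) + 275)^(1/3) + 8*2^(1/3)/(9*sqrt(921) + 275)^(1/3))/18) + C4*exp(a*(8*2^(2/3)/(9*sqrt(921) + 275)^(1/3) + 4 + 2^(1/3)*(9*sqrt(921) + 275)^(1/3))/9) - a/2


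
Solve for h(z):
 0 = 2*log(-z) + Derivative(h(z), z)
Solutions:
 h(z) = C1 - 2*z*log(-z) + 2*z


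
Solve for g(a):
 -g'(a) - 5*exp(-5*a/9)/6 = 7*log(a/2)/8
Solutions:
 g(a) = C1 - 7*a*log(a)/8 + 7*a*(log(2) + 1)/8 + 3*exp(-5*a/9)/2


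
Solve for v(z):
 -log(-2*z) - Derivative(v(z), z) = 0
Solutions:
 v(z) = C1 - z*log(-z) + z*(1 - log(2))


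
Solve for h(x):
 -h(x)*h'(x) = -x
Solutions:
 h(x) = -sqrt(C1 + x^2)
 h(x) = sqrt(C1 + x^2)


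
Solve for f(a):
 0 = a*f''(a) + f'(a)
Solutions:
 f(a) = C1 + C2*log(a)


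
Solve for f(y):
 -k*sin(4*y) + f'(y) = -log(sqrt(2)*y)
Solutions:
 f(y) = C1 - k*cos(4*y)/4 - y*log(y) - y*log(2)/2 + y


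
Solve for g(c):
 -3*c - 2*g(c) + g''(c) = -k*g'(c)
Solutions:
 g(c) = C1*exp(c*(-k + sqrt(k^2 + 8))/2) + C2*exp(-c*(k + sqrt(k^2 + 8))/2) - 3*c/2 - 3*k/4


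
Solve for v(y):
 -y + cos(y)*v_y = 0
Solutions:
 v(y) = C1 + Integral(y/cos(y), y)


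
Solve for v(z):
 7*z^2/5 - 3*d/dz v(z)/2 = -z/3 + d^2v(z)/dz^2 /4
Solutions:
 v(z) = C1 + C2*exp(-6*z) + 14*z^3/45 - 2*z^2/45 + 2*z/135


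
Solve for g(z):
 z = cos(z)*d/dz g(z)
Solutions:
 g(z) = C1 + Integral(z/cos(z), z)


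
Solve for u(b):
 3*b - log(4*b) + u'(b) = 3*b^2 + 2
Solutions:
 u(b) = C1 + b^3 - 3*b^2/2 + b*log(b) + b + b*log(4)


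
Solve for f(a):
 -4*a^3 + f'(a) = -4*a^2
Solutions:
 f(a) = C1 + a^4 - 4*a^3/3


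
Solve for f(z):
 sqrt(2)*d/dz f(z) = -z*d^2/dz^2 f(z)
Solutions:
 f(z) = C1 + C2*z^(1 - sqrt(2))


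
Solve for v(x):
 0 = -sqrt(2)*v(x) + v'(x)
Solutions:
 v(x) = C1*exp(sqrt(2)*x)


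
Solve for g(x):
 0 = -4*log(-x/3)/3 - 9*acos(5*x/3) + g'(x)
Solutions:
 g(x) = C1 + 4*x*log(-x)/3 + 9*x*acos(5*x/3) - 4*x*log(3)/3 - 4*x/3 - 9*sqrt(9 - 25*x^2)/5


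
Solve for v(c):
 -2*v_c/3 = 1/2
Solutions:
 v(c) = C1 - 3*c/4


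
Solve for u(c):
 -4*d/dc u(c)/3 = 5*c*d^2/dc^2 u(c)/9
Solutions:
 u(c) = C1 + C2/c^(7/5)


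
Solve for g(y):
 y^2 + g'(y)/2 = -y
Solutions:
 g(y) = C1 - 2*y^3/3 - y^2


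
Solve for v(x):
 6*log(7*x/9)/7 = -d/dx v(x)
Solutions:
 v(x) = C1 - 6*x*log(x)/7 - 6*x*log(7)/7 + 6*x/7 + 12*x*log(3)/7


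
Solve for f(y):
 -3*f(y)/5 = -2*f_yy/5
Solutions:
 f(y) = C1*exp(-sqrt(6)*y/2) + C2*exp(sqrt(6)*y/2)


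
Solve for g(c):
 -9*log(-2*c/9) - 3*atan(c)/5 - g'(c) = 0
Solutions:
 g(c) = C1 - 9*c*log(-c) - 3*c*atan(c)/5 - 9*c*log(2) + 9*c + 18*c*log(3) + 3*log(c^2 + 1)/10


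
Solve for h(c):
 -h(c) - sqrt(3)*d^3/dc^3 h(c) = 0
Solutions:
 h(c) = C3*exp(-3^(5/6)*c/3) + (C1*sin(3^(1/3)*c/2) + C2*cos(3^(1/3)*c/2))*exp(3^(5/6)*c/6)


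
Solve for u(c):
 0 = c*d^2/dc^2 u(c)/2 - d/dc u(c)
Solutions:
 u(c) = C1 + C2*c^3


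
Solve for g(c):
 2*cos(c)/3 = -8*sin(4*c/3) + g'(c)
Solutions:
 g(c) = C1 + 2*sin(c)/3 - 6*cos(4*c/3)


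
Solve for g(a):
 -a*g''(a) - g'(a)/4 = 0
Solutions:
 g(a) = C1 + C2*a^(3/4)


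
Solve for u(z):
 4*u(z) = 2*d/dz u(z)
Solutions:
 u(z) = C1*exp(2*z)


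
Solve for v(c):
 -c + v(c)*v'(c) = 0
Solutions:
 v(c) = -sqrt(C1 + c^2)
 v(c) = sqrt(C1 + c^2)


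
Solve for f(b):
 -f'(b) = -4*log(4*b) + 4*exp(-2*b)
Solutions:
 f(b) = C1 + 4*b*log(b) + 4*b*(-1 + 2*log(2)) + 2*exp(-2*b)


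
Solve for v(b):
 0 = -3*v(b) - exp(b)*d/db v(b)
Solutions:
 v(b) = C1*exp(3*exp(-b))


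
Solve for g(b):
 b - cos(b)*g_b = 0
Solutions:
 g(b) = C1 + Integral(b/cos(b), b)


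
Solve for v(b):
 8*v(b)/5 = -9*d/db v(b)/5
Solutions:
 v(b) = C1*exp(-8*b/9)


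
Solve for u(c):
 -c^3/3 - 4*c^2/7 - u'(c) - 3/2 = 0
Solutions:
 u(c) = C1 - c^4/12 - 4*c^3/21 - 3*c/2


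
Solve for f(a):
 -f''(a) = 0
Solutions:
 f(a) = C1 + C2*a


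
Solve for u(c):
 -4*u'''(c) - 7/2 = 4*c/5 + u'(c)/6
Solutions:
 u(c) = C1 + C2*sin(sqrt(6)*c/12) + C3*cos(sqrt(6)*c/12) - 12*c^2/5 - 21*c


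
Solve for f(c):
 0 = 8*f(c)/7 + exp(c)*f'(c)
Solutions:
 f(c) = C1*exp(8*exp(-c)/7)


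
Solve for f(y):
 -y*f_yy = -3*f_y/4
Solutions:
 f(y) = C1 + C2*y^(7/4)


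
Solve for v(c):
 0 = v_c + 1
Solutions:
 v(c) = C1 - c


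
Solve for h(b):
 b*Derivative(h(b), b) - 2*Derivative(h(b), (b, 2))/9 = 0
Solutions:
 h(b) = C1 + C2*erfi(3*b/2)


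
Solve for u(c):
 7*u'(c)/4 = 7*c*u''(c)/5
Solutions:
 u(c) = C1 + C2*c^(9/4)


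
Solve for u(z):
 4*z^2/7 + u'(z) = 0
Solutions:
 u(z) = C1 - 4*z^3/21


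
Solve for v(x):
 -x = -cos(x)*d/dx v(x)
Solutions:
 v(x) = C1 + Integral(x/cos(x), x)


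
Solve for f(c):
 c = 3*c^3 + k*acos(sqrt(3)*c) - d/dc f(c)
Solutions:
 f(c) = C1 + 3*c^4/4 - c^2/2 + k*(c*acos(sqrt(3)*c) - sqrt(3)*sqrt(1 - 3*c^2)/3)


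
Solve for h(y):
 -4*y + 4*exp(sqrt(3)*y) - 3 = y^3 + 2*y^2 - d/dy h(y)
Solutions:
 h(y) = C1 + y^4/4 + 2*y^3/3 + 2*y^2 + 3*y - 4*sqrt(3)*exp(sqrt(3)*y)/3


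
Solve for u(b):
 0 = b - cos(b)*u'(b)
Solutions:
 u(b) = C1 + Integral(b/cos(b), b)


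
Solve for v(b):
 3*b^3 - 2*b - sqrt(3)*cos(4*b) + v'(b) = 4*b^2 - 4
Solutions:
 v(b) = C1 - 3*b^4/4 + 4*b^3/3 + b^2 - 4*b + sqrt(3)*sin(4*b)/4


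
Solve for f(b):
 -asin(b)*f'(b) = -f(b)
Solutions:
 f(b) = C1*exp(Integral(1/asin(b), b))


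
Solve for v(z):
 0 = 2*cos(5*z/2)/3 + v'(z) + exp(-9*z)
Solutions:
 v(z) = C1 - 4*sin(5*z/2)/15 + exp(-9*z)/9


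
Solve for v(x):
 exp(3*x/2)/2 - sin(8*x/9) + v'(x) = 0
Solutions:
 v(x) = C1 - exp(3*x/2)/3 - 9*cos(8*x/9)/8


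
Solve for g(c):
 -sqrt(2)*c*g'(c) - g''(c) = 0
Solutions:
 g(c) = C1 + C2*erf(2^(3/4)*c/2)


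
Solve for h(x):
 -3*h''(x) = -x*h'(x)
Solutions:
 h(x) = C1 + C2*erfi(sqrt(6)*x/6)


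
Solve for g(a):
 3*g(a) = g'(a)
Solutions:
 g(a) = C1*exp(3*a)


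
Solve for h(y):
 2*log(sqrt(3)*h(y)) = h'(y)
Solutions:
 -Integral(1/(2*log(_y) + log(3)), (_y, h(y))) = C1 - y


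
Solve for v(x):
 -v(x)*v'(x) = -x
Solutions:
 v(x) = -sqrt(C1 + x^2)
 v(x) = sqrt(C1 + x^2)


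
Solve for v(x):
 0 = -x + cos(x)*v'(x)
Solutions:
 v(x) = C1 + Integral(x/cos(x), x)


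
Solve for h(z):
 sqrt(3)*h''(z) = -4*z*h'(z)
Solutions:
 h(z) = C1 + C2*erf(sqrt(2)*3^(3/4)*z/3)


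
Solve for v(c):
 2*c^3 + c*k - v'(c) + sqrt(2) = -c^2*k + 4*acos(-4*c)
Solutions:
 v(c) = C1 + c^4/2 + c^3*k/3 + c^2*k/2 - 4*c*acos(-4*c) + sqrt(2)*c - sqrt(1 - 16*c^2)


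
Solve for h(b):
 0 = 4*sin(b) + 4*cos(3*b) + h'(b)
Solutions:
 h(b) = C1 - 4*sin(3*b)/3 + 4*cos(b)


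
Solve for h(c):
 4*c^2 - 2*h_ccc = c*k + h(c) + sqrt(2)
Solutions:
 h(c) = C3*exp(-2^(2/3)*c/2) + 4*c^2 - c*k + (C1*sin(2^(2/3)*sqrt(3)*c/4) + C2*cos(2^(2/3)*sqrt(3)*c/4))*exp(2^(2/3)*c/4) - sqrt(2)


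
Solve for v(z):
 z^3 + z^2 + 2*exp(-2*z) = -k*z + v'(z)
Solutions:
 v(z) = C1 + k*z^2/2 + z^4/4 + z^3/3 - exp(-2*z)


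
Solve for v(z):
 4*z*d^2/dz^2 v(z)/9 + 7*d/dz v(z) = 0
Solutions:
 v(z) = C1 + C2/z^(59/4)


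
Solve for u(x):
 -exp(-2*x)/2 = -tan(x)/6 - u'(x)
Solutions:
 u(x) = C1 - log(tan(x)^2 + 1)/12 - exp(-2*x)/4


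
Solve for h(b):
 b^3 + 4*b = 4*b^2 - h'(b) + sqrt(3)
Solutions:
 h(b) = C1 - b^4/4 + 4*b^3/3 - 2*b^2 + sqrt(3)*b


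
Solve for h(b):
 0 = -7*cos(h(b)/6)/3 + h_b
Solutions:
 -7*b/3 - 3*log(sin(h(b)/6) - 1) + 3*log(sin(h(b)/6) + 1) = C1


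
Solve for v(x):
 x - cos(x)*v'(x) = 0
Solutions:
 v(x) = C1 + Integral(x/cos(x), x)


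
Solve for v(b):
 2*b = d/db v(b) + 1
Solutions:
 v(b) = C1 + b^2 - b


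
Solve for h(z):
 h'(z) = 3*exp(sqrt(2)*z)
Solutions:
 h(z) = C1 + 3*sqrt(2)*exp(sqrt(2)*z)/2


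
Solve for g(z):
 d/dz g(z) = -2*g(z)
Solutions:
 g(z) = C1*exp(-2*z)


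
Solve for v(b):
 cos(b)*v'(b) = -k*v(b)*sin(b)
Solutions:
 v(b) = C1*exp(k*log(cos(b)))


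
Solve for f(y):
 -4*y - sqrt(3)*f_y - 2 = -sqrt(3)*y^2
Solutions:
 f(y) = C1 + y^3/3 - 2*sqrt(3)*y^2/3 - 2*sqrt(3)*y/3


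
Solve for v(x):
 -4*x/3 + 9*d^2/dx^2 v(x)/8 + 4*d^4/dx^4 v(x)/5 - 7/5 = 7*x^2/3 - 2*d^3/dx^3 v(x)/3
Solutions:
 v(x) = C1 + C2*x + 14*x^4/81 - 464*x^3/2187 - 46796*x^2/98415 + (C3*sin(sqrt(710)*x/24) + C4*cos(sqrt(710)*x/24))*exp(-5*x/12)


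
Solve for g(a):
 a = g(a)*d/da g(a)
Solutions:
 g(a) = -sqrt(C1 + a^2)
 g(a) = sqrt(C1 + a^2)


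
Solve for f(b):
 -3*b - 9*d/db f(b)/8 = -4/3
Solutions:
 f(b) = C1 - 4*b^2/3 + 32*b/27


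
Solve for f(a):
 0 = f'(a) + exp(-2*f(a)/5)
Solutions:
 f(a) = 5*log(-sqrt(C1 - a)) - 5*log(5) + 5*log(10)/2
 f(a) = 5*log(C1 - a)/2 - 5*log(5) + 5*log(10)/2


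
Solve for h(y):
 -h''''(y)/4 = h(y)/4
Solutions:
 h(y) = (C1*sin(sqrt(2)*y/2) + C2*cos(sqrt(2)*y/2))*exp(-sqrt(2)*y/2) + (C3*sin(sqrt(2)*y/2) + C4*cos(sqrt(2)*y/2))*exp(sqrt(2)*y/2)


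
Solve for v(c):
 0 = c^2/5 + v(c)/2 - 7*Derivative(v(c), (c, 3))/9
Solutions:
 v(c) = C3*exp(42^(2/3)*c/14) - 2*c^2/5 + (C1*sin(3*14^(2/3)*3^(1/6)*c/28) + C2*cos(3*14^(2/3)*3^(1/6)*c/28))*exp(-42^(2/3)*c/28)


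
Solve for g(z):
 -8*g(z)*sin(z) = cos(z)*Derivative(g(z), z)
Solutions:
 g(z) = C1*cos(z)^8


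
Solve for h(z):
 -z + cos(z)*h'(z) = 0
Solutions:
 h(z) = C1 + Integral(z/cos(z), z)


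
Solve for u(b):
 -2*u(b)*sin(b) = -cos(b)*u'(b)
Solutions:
 u(b) = C1/cos(b)^2


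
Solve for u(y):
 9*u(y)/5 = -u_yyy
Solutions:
 u(y) = C3*exp(-15^(2/3)*y/5) + (C1*sin(3*3^(1/6)*5^(2/3)*y/10) + C2*cos(3*3^(1/6)*5^(2/3)*y/10))*exp(15^(2/3)*y/10)


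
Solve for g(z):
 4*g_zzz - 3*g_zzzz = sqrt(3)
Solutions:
 g(z) = C1 + C2*z + C3*z^2 + C4*exp(4*z/3) + sqrt(3)*z^3/24


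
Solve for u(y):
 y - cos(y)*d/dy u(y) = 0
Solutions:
 u(y) = C1 + Integral(y/cos(y), y)


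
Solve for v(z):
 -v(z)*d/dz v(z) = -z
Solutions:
 v(z) = -sqrt(C1 + z^2)
 v(z) = sqrt(C1 + z^2)


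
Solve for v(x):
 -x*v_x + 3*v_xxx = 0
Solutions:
 v(x) = C1 + Integral(C2*airyai(3^(2/3)*x/3) + C3*airybi(3^(2/3)*x/3), x)


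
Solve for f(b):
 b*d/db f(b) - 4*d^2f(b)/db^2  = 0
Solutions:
 f(b) = C1 + C2*erfi(sqrt(2)*b/4)


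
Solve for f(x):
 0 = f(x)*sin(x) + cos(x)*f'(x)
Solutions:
 f(x) = C1*cos(x)


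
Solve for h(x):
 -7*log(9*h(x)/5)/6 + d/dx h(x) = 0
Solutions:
 -6*Integral(1/(log(_y) - log(5) + 2*log(3)), (_y, h(x)))/7 = C1 - x


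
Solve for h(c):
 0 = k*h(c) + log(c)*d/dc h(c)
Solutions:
 h(c) = C1*exp(-k*li(c))


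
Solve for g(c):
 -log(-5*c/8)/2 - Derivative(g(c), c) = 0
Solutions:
 g(c) = C1 - c*log(-c)/2 + c*(-log(5) + 1 + 3*log(2))/2


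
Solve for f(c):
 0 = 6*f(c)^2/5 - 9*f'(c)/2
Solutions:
 f(c) = -15/(C1 + 4*c)


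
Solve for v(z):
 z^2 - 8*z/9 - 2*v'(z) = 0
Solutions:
 v(z) = C1 + z^3/6 - 2*z^2/9


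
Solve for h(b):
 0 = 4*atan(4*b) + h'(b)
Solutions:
 h(b) = C1 - 4*b*atan(4*b) + log(16*b^2 + 1)/2


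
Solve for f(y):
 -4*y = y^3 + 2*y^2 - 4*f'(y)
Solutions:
 f(y) = C1 + y^4/16 + y^3/6 + y^2/2


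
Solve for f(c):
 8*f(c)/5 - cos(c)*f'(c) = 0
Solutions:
 f(c) = C1*(sin(c) + 1)^(4/5)/(sin(c) - 1)^(4/5)


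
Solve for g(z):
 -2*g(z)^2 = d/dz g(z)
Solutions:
 g(z) = 1/(C1 + 2*z)


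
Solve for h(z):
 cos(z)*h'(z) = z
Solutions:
 h(z) = C1 + Integral(z/cos(z), z)


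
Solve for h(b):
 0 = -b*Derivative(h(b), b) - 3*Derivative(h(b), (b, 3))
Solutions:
 h(b) = C1 + Integral(C2*airyai(-3^(2/3)*b/3) + C3*airybi(-3^(2/3)*b/3), b)


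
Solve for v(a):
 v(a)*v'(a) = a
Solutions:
 v(a) = -sqrt(C1 + a^2)
 v(a) = sqrt(C1 + a^2)


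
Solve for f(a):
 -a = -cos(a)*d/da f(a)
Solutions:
 f(a) = C1 + Integral(a/cos(a), a)


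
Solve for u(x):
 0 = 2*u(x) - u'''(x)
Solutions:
 u(x) = C3*exp(2^(1/3)*x) + (C1*sin(2^(1/3)*sqrt(3)*x/2) + C2*cos(2^(1/3)*sqrt(3)*x/2))*exp(-2^(1/3)*x/2)


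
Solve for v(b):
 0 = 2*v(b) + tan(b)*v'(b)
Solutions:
 v(b) = C1/sin(b)^2


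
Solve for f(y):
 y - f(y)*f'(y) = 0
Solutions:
 f(y) = -sqrt(C1 + y^2)
 f(y) = sqrt(C1 + y^2)


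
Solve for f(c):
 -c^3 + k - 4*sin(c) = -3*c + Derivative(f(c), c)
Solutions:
 f(c) = C1 - c^4/4 + 3*c^2/2 + c*k + 4*cos(c)


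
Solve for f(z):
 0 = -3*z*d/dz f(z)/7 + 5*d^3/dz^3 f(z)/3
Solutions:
 f(z) = C1 + Integral(C2*airyai(105^(2/3)*z/35) + C3*airybi(105^(2/3)*z/35), z)


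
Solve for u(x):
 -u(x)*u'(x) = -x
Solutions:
 u(x) = -sqrt(C1 + x^2)
 u(x) = sqrt(C1 + x^2)


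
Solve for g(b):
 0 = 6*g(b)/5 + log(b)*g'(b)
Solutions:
 g(b) = C1*exp(-6*li(b)/5)


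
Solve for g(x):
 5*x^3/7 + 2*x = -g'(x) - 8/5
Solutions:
 g(x) = C1 - 5*x^4/28 - x^2 - 8*x/5


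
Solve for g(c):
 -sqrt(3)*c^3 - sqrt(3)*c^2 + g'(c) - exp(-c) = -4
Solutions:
 g(c) = C1 + sqrt(3)*c^4/4 + sqrt(3)*c^3/3 - 4*c - exp(-c)


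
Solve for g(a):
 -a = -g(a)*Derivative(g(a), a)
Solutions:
 g(a) = -sqrt(C1 + a^2)
 g(a) = sqrt(C1 + a^2)


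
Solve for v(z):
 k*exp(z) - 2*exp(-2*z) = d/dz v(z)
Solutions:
 v(z) = C1 + k*exp(z) + exp(-2*z)


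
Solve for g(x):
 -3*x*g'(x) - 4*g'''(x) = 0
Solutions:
 g(x) = C1 + Integral(C2*airyai(-6^(1/3)*x/2) + C3*airybi(-6^(1/3)*x/2), x)


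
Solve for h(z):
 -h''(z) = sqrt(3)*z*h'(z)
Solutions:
 h(z) = C1 + C2*erf(sqrt(2)*3^(1/4)*z/2)


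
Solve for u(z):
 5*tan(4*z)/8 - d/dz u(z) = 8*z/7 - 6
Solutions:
 u(z) = C1 - 4*z^2/7 + 6*z - 5*log(cos(4*z))/32


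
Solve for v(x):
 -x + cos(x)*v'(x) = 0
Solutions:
 v(x) = C1 + Integral(x/cos(x), x)


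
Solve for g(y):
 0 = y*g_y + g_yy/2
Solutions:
 g(y) = C1 + C2*erf(y)


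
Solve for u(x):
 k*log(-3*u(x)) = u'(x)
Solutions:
 Integral(1/(log(-_y) + log(3)), (_y, u(x))) = C1 + k*x


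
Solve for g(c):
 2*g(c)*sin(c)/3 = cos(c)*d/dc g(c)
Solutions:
 g(c) = C1/cos(c)^(2/3)


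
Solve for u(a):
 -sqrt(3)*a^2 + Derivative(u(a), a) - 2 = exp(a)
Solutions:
 u(a) = C1 + sqrt(3)*a^3/3 + 2*a + exp(a)


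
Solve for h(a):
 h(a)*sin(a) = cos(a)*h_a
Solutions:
 h(a) = C1/cos(a)


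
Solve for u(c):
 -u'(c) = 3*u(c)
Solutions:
 u(c) = C1*exp(-3*c)


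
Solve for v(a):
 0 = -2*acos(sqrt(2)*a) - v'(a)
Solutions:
 v(a) = C1 - 2*a*acos(sqrt(2)*a) + sqrt(2)*sqrt(1 - 2*a^2)


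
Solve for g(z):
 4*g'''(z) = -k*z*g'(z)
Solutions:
 g(z) = C1 + Integral(C2*airyai(2^(1/3)*z*(-k)^(1/3)/2) + C3*airybi(2^(1/3)*z*(-k)^(1/3)/2), z)


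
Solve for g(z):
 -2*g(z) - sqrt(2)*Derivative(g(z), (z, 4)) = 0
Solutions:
 g(z) = (C1*sin(2^(5/8)*z/2) + C2*cos(2^(5/8)*z/2))*exp(-2^(5/8)*z/2) + (C3*sin(2^(5/8)*z/2) + C4*cos(2^(5/8)*z/2))*exp(2^(5/8)*z/2)


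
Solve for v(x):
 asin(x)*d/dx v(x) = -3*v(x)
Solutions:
 v(x) = C1*exp(-3*Integral(1/asin(x), x))


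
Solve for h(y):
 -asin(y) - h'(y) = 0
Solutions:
 h(y) = C1 - y*asin(y) - sqrt(1 - y^2)


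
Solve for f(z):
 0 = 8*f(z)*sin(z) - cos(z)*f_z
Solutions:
 f(z) = C1/cos(z)^8


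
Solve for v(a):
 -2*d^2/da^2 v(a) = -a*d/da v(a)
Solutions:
 v(a) = C1 + C2*erfi(a/2)


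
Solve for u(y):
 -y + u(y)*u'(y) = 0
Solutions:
 u(y) = -sqrt(C1 + y^2)
 u(y) = sqrt(C1 + y^2)


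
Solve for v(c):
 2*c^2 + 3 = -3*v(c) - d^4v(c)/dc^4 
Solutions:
 v(c) = -2*c^2/3 + (C1*sin(sqrt(2)*3^(1/4)*c/2) + C2*cos(sqrt(2)*3^(1/4)*c/2))*exp(-sqrt(2)*3^(1/4)*c/2) + (C3*sin(sqrt(2)*3^(1/4)*c/2) + C4*cos(sqrt(2)*3^(1/4)*c/2))*exp(sqrt(2)*3^(1/4)*c/2) - 1


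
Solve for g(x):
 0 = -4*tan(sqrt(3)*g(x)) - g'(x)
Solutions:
 g(x) = sqrt(3)*(pi - asin(C1*exp(-4*sqrt(3)*x)))/3
 g(x) = sqrt(3)*asin(C1*exp(-4*sqrt(3)*x))/3


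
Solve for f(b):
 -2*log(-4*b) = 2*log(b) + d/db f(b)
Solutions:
 f(b) = C1 - 4*b*log(b) + 2*b*(-2*log(2) + 2 - I*pi)


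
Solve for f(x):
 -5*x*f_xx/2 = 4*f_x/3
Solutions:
 f(x) = C1 + C2*x^(7/15)


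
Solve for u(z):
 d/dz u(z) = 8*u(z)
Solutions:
 u(z) = C1*exp(8*z)


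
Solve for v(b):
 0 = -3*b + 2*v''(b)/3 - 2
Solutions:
 v(b) = C1 + C2*b + 3*b^3/4 + 3*b^2/2


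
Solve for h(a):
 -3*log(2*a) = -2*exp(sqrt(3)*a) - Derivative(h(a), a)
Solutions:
 h(a) = C1 + 3*a*log(a) + 3*a*(-1 + log(2)) - 2*sqrt(3)*exp(sqrt(3)*a)/3


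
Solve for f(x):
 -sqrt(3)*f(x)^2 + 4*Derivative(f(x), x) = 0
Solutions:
 f(x) = -4/(C1 + sqrt(3)*x)


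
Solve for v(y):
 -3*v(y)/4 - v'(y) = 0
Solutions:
 v(y) = C1*exp(-3*y/4)


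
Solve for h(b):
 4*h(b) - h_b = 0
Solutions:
 h(b) = C1*exp(4*b)


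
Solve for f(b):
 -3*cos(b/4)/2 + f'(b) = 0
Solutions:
 f(b) = C1 + 6*sin(b/4)


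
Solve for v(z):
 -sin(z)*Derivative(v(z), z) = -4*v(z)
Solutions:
 v(z) = C1*(cos(z)^2 - 2*cos(z) + 1)/(cos(z)^2 + 2*cos(z) + 1)


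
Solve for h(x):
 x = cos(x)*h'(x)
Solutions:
 h(x) = C1 + Integral(x/cos(x), x)


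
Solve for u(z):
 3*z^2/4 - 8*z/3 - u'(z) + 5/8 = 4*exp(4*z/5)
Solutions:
 u(z) = C1 + z^3/4 - 4*z^2/3 + 5*z/8 - 5*exp(4*z/5)


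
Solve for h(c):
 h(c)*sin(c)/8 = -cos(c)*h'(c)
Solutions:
 h(c) = C1*cos(c)^(1/8)


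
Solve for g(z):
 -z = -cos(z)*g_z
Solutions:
 g(z) = C1 + Integral(z/cos(z), z)


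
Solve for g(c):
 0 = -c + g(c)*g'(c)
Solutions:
 g(c) = -sqrt(C1 + c^2)
 g(c) = sqrt(C1 + c^2)


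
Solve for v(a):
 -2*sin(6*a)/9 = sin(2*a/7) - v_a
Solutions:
 v(a) = C1 - 7*cos(2*a/7)/2 - cos(6*a)/27


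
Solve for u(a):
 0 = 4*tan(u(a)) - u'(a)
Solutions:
 u(a) = pi - asin(C1*exp(4*a))
 u(a) = asin(C1*exp(4*a))


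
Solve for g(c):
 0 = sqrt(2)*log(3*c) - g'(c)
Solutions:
 g(c) = C1 + sqrt(2)*c*log(c) - sqrt(2)*c + sqrt(2)*c*log(3)


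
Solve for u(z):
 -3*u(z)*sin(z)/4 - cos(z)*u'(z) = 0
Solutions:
 u(z) = C1*cos(z)^(3/4)


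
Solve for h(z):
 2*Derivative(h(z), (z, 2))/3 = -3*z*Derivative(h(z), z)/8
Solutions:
 h(z) = C1 + C2*erf(3*sqrt(2)*z/8)


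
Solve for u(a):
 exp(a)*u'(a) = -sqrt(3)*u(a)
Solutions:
 u(a) = C1*exp(sqrt(3)*exp(-a))


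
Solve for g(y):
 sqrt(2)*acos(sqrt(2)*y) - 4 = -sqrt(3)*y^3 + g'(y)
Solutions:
 g(y) = C1 + sqrt(3)*y^4/4 - 4*y + sqrt(2)*(y*acos(sqrt(2)*y) - sqrt(2)*sqrt(1 - 2*y^2)/2)


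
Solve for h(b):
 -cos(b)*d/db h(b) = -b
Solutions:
 h(b) = C1 + Integral(b/cos(b), b)


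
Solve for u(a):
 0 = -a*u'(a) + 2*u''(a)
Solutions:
 u(a) = C1 + C2*erfi(a/2)


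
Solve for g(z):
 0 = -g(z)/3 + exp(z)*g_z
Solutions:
 g(z) = C1*exp(-exp(-z)/3)


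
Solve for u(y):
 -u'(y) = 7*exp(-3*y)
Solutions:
 u(y) = C1 + 7*exp(-3*y)/3
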